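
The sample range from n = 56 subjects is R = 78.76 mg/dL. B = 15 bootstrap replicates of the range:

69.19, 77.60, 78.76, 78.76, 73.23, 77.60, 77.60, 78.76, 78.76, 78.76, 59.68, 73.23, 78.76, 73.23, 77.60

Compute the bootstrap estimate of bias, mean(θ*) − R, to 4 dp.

bias = −3.3253

mean(θ*) = (69.19 + 77.60 + 78.76 + 78.76 + 73.23 + 77.60 + 77.60 + 78.76 + 78.76 + 78.76 + 59.68 + 73.23 + 78.76 + 73.23 + 77.60) / 15 = 75.43467
bias = 75.43467 − 78.76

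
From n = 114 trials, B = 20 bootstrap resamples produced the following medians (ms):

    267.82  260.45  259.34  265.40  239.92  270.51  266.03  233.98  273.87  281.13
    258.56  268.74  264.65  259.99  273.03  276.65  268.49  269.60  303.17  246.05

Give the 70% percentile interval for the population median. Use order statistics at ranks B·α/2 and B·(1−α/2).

Sorted replicates: 233.98, 239.92, 246.05, 258.56, 259.34, 259.99, 260.45, 264.65, 265.40, 266.03, 267.82, 268.49, 268.74, 269.60, 270.51, 273.03, 273.87, 276.65, 281.13, 303.17
α = 0.30; lower rank = 20 × 0.150 = 3; upper rank = 20 × 0.850 = 17.
The 3rd smallest replicate is 246.05; the 17th is 273.87.

(246.05, 273.87)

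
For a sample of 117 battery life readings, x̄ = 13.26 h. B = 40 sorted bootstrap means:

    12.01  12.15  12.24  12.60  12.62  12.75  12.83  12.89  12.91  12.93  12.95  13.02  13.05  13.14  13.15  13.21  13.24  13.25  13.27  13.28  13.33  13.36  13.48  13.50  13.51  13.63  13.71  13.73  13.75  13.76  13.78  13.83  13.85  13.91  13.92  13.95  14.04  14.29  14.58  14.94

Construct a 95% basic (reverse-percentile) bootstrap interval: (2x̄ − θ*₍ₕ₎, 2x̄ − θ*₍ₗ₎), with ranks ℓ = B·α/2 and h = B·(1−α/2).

Percentile endpoints at ranks 1 and 39: θ*₍1₎ = 12.01, θ*₍39₎ = 14.58.
Basic interval reflects these around x̄:
  lower = 2 × 13.26 − 14.58 = 11.94
  upper = 2 × 13.26 − 12.01 = 14.51

(11.94, 14.51)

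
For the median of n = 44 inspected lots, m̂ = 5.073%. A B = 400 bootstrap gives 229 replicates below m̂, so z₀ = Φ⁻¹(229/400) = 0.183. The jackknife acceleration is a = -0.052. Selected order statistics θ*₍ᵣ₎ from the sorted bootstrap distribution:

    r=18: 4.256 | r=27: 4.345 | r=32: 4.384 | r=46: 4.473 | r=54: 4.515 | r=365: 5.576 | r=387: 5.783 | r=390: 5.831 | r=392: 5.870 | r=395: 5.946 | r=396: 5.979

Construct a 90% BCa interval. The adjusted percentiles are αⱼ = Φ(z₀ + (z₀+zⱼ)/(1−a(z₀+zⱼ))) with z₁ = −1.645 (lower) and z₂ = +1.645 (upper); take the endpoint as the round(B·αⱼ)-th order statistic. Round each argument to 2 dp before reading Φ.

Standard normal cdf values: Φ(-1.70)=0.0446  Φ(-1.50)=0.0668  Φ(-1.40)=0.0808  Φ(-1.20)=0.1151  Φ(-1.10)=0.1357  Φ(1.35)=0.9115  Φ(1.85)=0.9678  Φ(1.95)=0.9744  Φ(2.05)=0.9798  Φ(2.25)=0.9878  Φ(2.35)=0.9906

(4.384, 5.783)

Lower: z₀ + z₁ = 0.183 + (-1.645) = -1.462; 1 − a(z₀+z₁) = 1 − (-0.052)(-1.462) = 0.9240; argument = 0.183 + (-1.462)/0.9240 = -1.3993 → -1.40.
α₁ = Φ(-1.40) = 0.0808; rank = round(400 × 0.0808) = 32; θ*₍32₎ = 4.384.
Upper: z₀ + z₂ = 1.828; 1 − a(z₀+z₂) = 1.0951; argument = 1.8523 → 1.85; α₂ = 0.9678; rank = 387; θ*₍387₎ = 5.783.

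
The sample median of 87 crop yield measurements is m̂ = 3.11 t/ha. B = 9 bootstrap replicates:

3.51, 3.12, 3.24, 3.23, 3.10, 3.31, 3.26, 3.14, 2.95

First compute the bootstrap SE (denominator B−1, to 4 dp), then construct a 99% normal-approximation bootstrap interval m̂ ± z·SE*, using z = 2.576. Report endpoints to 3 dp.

(2.706, 3.514)

Mean of replicates = 3.2067; sum of squared deviations = 0.1964; SE* = √(0.1964/8) = 0.1567
Margin = 2.576 × 0.1567 = 0.4037
Interval: 3.11 ± 0.4037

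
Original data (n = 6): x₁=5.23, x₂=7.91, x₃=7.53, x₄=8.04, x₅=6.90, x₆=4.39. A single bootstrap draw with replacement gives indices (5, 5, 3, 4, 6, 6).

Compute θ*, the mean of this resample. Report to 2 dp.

θ* = 6.36

Resample values: 6.90, 6.90, 7.53, 8.04, 4.39, 4.39.
Mean = (6.90 + 6.90 + 7.53 + 8.04 + 4.39 + 4.39) / 6 = 38.150 / 6 = 6.36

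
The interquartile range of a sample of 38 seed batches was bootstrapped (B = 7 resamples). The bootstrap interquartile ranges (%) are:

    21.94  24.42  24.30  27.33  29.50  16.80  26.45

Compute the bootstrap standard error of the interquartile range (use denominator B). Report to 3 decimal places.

SE* = 3.829

Bootstrap SE is the standard deviation of the 7 replicate interquartile ranges.
Mean of replicates: (21.94 + 24.42 + 24.30 + 27.33 + 29.50 + 16.80 + 26.45) / 7 = 170.7400 / 7 = 24.3914
Sum of squared deviations: (−2.4514)² + (+0.0286)² + (−0.0914)² + (+2.9386)² + (+5.1086)² + (−7.5914)² + (+2.0586)² = 102.6189
Variance = 102.6189 / 7 = 14.6598
SE* = √14.6598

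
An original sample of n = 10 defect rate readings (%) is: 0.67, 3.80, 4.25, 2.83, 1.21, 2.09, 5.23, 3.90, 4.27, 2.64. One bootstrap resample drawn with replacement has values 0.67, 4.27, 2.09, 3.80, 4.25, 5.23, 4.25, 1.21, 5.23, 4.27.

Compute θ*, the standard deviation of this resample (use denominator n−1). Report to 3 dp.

Mean = 3.5270; sum of squared deviations = 23.6204
s² = 23.6204 / 9 = 2.6245
s = √2.6245 = 1.620

θ* = 1.620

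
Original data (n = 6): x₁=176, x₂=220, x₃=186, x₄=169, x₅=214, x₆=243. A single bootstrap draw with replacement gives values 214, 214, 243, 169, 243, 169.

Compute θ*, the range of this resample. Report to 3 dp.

θ* = 74.000

Range = 243 − 169 = 74.000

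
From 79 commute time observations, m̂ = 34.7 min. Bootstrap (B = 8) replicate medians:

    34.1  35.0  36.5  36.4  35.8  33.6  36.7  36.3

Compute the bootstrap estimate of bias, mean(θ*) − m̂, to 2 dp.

bias = +0.85

mean(θ*) = (34.1 + 35.0 + 36.5 + 36.4 + 35.8 + 33.6 + 36.7 + 36.3) / 8 = 35.550
bias = 35.550 − 34.7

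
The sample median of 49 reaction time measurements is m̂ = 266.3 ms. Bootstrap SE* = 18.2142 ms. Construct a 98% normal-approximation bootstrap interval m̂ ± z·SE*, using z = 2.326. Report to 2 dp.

Margin = 2.326 × 18.2142 = 42.366
Interval: 266.3 ± 42.366

(223.93, 308.67)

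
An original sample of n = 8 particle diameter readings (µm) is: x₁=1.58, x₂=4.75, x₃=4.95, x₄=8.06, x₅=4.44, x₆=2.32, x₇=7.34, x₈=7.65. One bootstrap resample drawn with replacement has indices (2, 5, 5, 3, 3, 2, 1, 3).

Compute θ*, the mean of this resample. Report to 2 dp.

Resample values: 4.75, 4.44, 4.44, 4.95, 4.95, 4.75, 1.58, 4.95.
Mean = (4.75 + 4.44 + 4.44 + 4.95 + 4.95 + 4.75 + 1.58 + 4.95) / 8 = 34.810 / 8 = 4.35

θ* = 4.35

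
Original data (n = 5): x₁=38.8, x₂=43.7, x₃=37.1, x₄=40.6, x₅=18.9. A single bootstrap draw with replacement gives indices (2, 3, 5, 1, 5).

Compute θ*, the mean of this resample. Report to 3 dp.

θ* = 31.480

Resample values: 43.7, 37.1, 18.9, 38.8, 18.9.
Mean = (43.7 + 37.1 + 18.9 + 38.8 + 18.9) / 5 = 157.40 / 5 = 31.480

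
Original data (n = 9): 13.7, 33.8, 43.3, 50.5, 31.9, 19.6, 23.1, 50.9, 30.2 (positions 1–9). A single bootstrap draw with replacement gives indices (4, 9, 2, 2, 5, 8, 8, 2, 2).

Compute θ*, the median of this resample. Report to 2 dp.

Resample values: 50.5, 30.2, 33.8, 33.8, 31.9, 50.9, 50.9, 33.8, 33.8.
Sorted: 30.2, 31.9, 33.8, 33.8, 33.8, 33.8, 50.5, 50.9, 50.9
Median = middle value = 33.80

θ* = 33.80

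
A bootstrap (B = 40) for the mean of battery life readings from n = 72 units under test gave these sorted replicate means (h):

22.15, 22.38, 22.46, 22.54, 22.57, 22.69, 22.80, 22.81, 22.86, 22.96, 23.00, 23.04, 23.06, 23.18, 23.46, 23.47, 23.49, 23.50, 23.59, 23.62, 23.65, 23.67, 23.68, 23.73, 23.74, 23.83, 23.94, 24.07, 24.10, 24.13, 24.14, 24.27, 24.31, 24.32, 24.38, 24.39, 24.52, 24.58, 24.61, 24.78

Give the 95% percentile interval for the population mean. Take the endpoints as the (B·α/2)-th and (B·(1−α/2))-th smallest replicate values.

α = 0.05; lower rank = 40 × 0.025 = 1; upper rank = 40 × 0.975 = 39.
The 1st smallest replicate is 22.15; the 39th is 24.61.

(22.15, 24.61)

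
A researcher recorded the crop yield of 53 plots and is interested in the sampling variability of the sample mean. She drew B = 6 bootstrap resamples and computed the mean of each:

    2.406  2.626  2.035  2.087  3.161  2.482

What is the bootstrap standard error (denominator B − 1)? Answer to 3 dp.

Bootstrap SE is the standard deviation of the 6 replicate means.
Mean of replicates: (2.406 + 2.626 + 2.035 + 2.087 + 3.161 + 2.482) / 6 = 14.7970 / 6 = 2.4662
Sum of squared deviations: (−0.0602)² + (+0.1598)² + (−0.4312)² + (−0.3792)² + (+0.6948)² + (+0.0158)² = 0.8419
Variance = 0.8419 / 5 = 0.1684
SE* = √0.1684

SE* = 0.410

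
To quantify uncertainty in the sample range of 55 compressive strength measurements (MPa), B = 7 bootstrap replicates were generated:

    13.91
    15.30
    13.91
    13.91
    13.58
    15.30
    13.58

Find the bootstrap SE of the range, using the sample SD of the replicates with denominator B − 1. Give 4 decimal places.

SE* = 0.7572

Bootstrap SE is the standard deviation of the 7 replicate ranges.
Mean of replicates: (13.91 + 15.30 + 13.91 + 13.91 + 13.58 + 15.30 + 13.58) / 7 = 99.49000 / 7 = 14.21286
Sum of squared deviations: (−0.30286)² + (+1.08714)² + (−0.30286)² + (−0.30286)² + (−0.63286)² + (+1.08714)² + (−0.63286)² = 3.43994
Variance = 3.43994 / 6 = 0.57332
SE* = √0.57332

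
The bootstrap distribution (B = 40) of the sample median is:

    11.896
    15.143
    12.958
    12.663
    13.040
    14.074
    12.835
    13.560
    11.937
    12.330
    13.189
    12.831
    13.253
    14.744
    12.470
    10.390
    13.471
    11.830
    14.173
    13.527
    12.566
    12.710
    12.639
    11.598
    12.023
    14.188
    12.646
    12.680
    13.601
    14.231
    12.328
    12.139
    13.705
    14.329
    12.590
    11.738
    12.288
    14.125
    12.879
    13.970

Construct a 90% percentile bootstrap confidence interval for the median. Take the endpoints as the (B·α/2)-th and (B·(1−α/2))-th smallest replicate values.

(11.598, 14.329)

Sorted replicates: 10.390, 11.598, 11.738, 11.830, 11.896, 11.937, 12.023, 12.139, 12.288, 12.328, 12.330, 12.470, 12.566, 12.590, 12.639, 12.646, 12.663, 12.680, 12.710, 12.831, 12.835, 12.879, 12.958, 13.040, 13.189, 13.253, 13.471, 13.527, 13.560, 13.601, 13.705, 13.970, 14.074, 14.125, 14.173, 14.188, 14.231, 14.329, 14.744, 15.143
α = 0.10; lower rank = 40 × 0.050 = 2; upper rank = 40 × 0.950 = 38.
The 2nd smallest replicate is 11.598; the 38th is 14.329.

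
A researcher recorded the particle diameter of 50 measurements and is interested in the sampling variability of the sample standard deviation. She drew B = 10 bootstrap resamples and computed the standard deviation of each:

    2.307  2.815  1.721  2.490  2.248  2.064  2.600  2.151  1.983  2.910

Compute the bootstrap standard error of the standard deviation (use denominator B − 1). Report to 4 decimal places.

Bootstrap SE is the standard deviation of the 10 replicate standard deviations.
Mean of replicates: (2.307 + 2.815 + 1.721 + 2.490 + 2.248 + 2.064 + 2.600 + 2.151 + 1.983 + 2.910) / 10 = 23.28900 / 10 = 2.32890
Sum of squared deviations: (−0.02190)² + (+0.48610)² + (−0.60790)² + (+0.16110)² + (−0.08090)² + (−0.26490)² + (+0.27110)² + (−0.17790)² + (−0.34590)² + (+0.58110)² = 1.27145
Variance = 1.27145 / 9 = 0.14127
SE* = √0.14127

SE* = 0.3759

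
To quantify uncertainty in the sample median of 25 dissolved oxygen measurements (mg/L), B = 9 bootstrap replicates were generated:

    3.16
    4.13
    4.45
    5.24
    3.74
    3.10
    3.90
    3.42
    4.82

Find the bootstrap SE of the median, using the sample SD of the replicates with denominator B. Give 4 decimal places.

Bootstrap SE is the standard deviation of the 9 replicate medians.
Mean of replicates: (3.16 + 4.13 + 4.45 + 5.24 + 3.74 + 3.10 + 3.90 + 3.42 + 4.82) / 9 = 35.96000 / 9 = 3.99556
Sum of squared deviations: (−0.83556)² + (+0.13444)² + (+0.45444)² + (+1.24444)² + (−0.25556)² + (−0.89556)² + (−0.09556)² + (−0.57556)² + (+0.82444)² = 4.35882
Variance = 4.35882 / 9 = 0.48431
SE* = √0.48431

SE* = 0.6959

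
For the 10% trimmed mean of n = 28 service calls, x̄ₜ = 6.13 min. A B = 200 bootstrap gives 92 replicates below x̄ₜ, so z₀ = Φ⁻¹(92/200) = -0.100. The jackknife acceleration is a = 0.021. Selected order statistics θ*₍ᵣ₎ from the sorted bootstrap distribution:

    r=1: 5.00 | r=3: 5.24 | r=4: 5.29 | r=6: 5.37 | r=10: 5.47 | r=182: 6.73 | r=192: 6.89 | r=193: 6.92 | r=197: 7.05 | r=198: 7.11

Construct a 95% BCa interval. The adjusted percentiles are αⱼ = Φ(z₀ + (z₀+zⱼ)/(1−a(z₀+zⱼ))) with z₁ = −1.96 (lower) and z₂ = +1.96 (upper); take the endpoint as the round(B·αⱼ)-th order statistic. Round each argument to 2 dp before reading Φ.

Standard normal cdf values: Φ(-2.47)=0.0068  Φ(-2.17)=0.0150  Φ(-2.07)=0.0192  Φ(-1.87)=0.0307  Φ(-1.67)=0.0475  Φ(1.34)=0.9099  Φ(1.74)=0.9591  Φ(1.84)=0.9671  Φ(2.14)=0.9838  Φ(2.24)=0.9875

Lower: z₀ + z₁ = -0.100 + (-1.960) = -2.060; 1 − a(z₀+z₁) = 1 − (0.021)(-2.060) = 1.0433; argument = -0.100 + (-2.060)/1.0433 = -2.0746 → -2.07.
α₁ = Φ(-2.07) = 0.0192; rank = round(200 × 0.0192) = 4; θ*₍4₎ = 5.29.
Upper: z₀ + z₂ = 1.860; 1 − a(z₀+z₂) = 0.9609; argument = 1.8356 → 1.84; α₂ = 0.9671; rank = 193; θ*₍193₎ = 6.92.

(5.29, 6.92)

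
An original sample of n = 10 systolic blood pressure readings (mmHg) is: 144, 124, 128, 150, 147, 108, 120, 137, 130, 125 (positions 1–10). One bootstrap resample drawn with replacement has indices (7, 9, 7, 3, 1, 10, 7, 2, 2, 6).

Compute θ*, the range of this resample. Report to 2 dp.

θ* = 36.00

Resample values: 120, 130, 120, 128, 144, 125, 120, 124, 124, 108.
Range = 144 − 108 = 36.00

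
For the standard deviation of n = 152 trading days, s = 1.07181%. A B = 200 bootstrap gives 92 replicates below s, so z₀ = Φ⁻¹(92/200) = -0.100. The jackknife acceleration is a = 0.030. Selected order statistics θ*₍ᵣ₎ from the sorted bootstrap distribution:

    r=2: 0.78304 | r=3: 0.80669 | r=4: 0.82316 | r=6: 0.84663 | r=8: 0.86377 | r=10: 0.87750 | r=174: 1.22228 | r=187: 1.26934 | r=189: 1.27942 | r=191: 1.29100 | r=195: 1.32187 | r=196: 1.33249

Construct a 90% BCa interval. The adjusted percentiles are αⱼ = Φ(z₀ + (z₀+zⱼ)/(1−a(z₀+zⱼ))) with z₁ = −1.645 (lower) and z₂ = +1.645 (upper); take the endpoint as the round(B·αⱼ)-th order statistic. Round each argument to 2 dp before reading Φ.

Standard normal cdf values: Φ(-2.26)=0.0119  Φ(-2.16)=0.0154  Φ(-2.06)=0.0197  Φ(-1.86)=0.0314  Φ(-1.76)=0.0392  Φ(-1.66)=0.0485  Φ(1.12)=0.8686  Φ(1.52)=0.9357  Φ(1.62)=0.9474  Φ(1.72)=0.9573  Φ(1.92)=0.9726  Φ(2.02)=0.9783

Lower: z₀ + z₁ = -0.100 + (-1.645) = -1.745; 1 − a(z₀+z₁) = 1 − (0.030)(-1.745) = 1.0523; argument = -0.100 + (-1.745)/1.0523 = -1.7582 → -1.76.
α₁ = Φ(-1.76) = 0.0392; rank = round(200 × 0.0392) = 8; θ*₍8₎ = 0.86377.
Upper: z₀ + z₂ = 1.545; 1 − a(z₀+z₂) = 0.9536; argument = 1.5201 → 1.52; α₂ = 0.9357; rank = 187; θ*₍187₎ = 1.26934.

(0.86377, 1.26934)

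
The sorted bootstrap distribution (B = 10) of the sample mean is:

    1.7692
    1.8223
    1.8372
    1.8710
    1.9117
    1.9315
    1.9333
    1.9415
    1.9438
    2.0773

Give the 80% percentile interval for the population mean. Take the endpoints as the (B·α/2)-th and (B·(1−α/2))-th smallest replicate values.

(1.7692, 1.9438)

α = 0.20; lower rank = 10 × 0.100 = 1; upper rank = 10 × 0.900 = 9.
The 1st smallest replicate is 1.7692; the 9th is 1.9438.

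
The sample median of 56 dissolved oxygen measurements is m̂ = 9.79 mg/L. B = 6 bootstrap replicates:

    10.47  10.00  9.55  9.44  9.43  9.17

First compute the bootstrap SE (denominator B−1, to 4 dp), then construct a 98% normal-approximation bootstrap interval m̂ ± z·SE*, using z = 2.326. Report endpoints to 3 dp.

Mean of replicates = 9.6767; sum of squared deviations = 1.1235; SE* = √(1.1235/5) = 0.4740
Margin = 2.326 × 0.4740 = 1.1025
Interval: 9.79 ± 1.1025

(8.687, 10.893)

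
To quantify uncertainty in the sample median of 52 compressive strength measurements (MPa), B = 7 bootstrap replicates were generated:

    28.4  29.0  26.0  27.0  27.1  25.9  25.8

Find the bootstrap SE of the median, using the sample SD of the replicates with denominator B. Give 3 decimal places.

Bootstrap SE is the standard deviation of the 7 replicate medians.
Mean of replicates: (28.4 + 29.0 + 26.0 + 27.0 + 27.1 + 25.9 + 25.8) / 7 = 189.2000 / 7 = 27.0286
Sum of squared deviations: (+1.3714)² + (+1.9714)² + (−1.0286)² + (−0.0286)² + (+0.0714)² + (−1.1286)² + (−1.2286)² = 9.6143
Variance = 9.6143 / 7 = 1.3735
SE* = √1.3735

SE* = 1.172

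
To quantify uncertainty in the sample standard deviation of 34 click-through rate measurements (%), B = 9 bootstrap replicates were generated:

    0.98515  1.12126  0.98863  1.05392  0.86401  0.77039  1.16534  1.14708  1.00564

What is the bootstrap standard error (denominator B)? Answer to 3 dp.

Bootstrap SE is the standard deviation of the 9 replicate standard deviations.
Mean of replicates: (0.98515 + 1.12126 + 0.98863 + 1.05392 + 0.86401 + 0.77039 + 1.16534 + 1.14708 + 1.00564) / 9 = 9.101420 / 9 = 1.011269
Sum of squared deviations: (−0.026119)² + (+0.109991)² + (−0.022639)² + (+0.042651)² + (−0.147259)² + (−0.240879)² + (+0.154071)² + (+0.135811)² + (−0.005629)² = 0.137034
Variance = 0.137034 / 9 = 0.015226
SE* = √0.015226

SE* = 0.123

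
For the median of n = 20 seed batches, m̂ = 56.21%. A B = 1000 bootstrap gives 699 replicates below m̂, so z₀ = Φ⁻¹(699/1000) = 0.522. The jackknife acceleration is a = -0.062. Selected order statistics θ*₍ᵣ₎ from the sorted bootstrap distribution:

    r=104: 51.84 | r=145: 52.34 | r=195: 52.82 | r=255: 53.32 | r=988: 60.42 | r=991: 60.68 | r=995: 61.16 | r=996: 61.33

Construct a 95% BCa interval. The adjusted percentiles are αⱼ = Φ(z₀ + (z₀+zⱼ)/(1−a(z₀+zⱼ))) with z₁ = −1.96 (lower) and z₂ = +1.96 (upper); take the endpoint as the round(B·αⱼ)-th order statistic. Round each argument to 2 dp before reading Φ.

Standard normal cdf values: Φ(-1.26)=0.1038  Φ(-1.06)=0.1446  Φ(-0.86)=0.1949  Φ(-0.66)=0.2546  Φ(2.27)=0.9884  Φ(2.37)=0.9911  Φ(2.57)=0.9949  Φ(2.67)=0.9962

Lower: z₀ + z₁ = 0.522 + (-1.960) = -1.438; 1 − a(z₀+z₁) = 1 − (-0.062)(-1.438) = 0.9108; argument = 0.522 + (-1.438)/0.9108 = -1.0568 → -1.06.
α₁ = Φ(-1.06) = 0.1446; rank = round(1000 × 0.1446) = 145; θ*₍145₎ = 52.34.
Upper: z₀ + z₂ = 2.482; 1 − a(z₀+z₂) = 1.1539; argument = 2.6730 → 2.67; α₂ = 0.9962; rank = 996; θ*₍996₎ = 61.33.

(52.34, 61.33)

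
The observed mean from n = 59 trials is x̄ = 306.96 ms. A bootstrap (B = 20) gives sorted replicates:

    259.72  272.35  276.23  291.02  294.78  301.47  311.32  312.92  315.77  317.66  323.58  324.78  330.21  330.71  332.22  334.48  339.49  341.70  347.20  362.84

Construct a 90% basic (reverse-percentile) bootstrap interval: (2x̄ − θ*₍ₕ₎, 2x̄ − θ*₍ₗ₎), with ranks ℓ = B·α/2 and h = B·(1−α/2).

Percentile endpoints at ranks 1 and 19: θ*₍1₎ = 259.72, θ*₍19₎ = 347.20.
Basic interval reflects these around x̄:
  lower = 2 × 306.96 − 347.20 = 266.72
  upper = 2 × 306.96 − 259.72 = 354.20

(266.72, 354.20)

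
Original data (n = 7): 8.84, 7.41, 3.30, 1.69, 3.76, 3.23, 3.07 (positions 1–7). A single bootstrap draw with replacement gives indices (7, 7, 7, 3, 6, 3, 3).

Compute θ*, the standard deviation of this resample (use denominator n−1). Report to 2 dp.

θ* = 0.12

Resample values: 3.07, 3.07, 3.07, 3.30, 3.23, 3.30, 3.30.
Mean = 3.1914; sum of squared deviations = 0.0811
s² = 0.0811 / 6 = 0.0135
s = √0.0135 = 0.12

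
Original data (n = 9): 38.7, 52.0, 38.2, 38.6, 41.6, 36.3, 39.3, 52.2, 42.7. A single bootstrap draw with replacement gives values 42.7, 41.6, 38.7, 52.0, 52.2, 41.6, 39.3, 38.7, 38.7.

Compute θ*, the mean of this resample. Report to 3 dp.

θ* = 42.833

Mean = (42.7 + 41.6 + 38.7 + 52.0 + 52.2 + 41.6 + 39.3 + 38.7 + 38.7) / 9 = 385.50 / 9 = 42.833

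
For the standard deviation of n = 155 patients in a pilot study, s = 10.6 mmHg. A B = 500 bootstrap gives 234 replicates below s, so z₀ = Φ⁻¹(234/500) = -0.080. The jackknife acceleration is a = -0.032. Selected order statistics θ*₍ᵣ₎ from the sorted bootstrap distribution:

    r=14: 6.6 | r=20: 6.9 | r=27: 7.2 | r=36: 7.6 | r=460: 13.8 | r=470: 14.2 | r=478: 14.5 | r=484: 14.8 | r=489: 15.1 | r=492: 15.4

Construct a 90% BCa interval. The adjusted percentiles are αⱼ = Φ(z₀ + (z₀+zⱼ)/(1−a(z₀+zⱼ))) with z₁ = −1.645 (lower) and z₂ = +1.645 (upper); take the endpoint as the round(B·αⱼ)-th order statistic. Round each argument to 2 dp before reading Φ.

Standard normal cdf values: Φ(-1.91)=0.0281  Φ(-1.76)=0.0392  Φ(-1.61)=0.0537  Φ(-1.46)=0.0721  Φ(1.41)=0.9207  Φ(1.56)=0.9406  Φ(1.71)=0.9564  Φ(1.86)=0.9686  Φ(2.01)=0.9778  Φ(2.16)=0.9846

Lower: z₀ + z₁ = -0.080 + (-1.645) = -1.725; 1 − a(z₀+z₁) = 1 − (-0.032)(-1.725) = 0.9448; argument = -0.080 + (-1.725)/0.9448 = -1.9058 → -1.91.
α₁ = Φ(-1.91) = 0.0281; rank = round(500 × 0.0281) = 14; θ*₍14₎ = 6.6.
Upper: z₀ + z₂ = 1.565; 1 − a(z₀+z₂) = 1.0501; argument = 1.4104 → 1.41; α₂ = 0.9207; rank = 460; θ*₍460₎ = 13.8.

(6.6, 13.8)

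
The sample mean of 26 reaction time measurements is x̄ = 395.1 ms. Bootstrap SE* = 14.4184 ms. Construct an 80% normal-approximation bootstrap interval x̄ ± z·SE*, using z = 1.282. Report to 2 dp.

Margin = 1.282 × 14.4184 = 18.484
Interval: 395.1 ± 18.484

(376.62, 413.58)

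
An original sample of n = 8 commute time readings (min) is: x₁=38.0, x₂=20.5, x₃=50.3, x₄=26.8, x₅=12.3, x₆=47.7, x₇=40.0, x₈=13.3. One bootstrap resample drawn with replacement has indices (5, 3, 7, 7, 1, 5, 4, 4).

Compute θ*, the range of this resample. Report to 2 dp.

θ* = 38.00

Resample values: 12.3, 50.3, 40.0, 40.0, 38.0, 12.3, 26.8, 26.8.
Range = 50.3 − 12.3 = 38.00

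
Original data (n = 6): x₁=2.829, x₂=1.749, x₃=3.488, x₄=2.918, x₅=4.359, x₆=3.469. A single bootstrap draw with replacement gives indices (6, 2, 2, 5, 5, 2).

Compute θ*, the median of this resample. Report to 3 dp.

θ* = 2.609

Resample values: 3.469, 1.749, 1.749, 4.359, 4.359, 1.749.
Sorted: 1.749, 1.749, 1.749, 3.469, 4.359, 4.359
Median = average of the two middle values = 2.609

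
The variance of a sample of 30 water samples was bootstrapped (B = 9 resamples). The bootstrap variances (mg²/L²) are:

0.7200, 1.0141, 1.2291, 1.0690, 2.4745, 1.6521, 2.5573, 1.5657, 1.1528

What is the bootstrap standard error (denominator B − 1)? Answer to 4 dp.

SE* = 0.6441

Bootstrap SE is the standard deviation of the 9 replicate variances.
Mean of replicates: (0.7200 + 1.0141 + 1.2291 + 1.0690 + 2.4745 + 1.6521 + 2.5573 + 1.5657 + 1.1528) / 9 = 13.43460 / 9 = 1.49273
Sum of squared deviations: (−0.77273)² + (−0.47863)² + (−0.26363)² + (−0.42373)² + (+0.98177)² + (+0.15937)² + (+1.06457)² + (+0.07297)² + (−0.33993)² = 3.31870
Variance = 3.31870 / 8 = 0.41484
SE* = √0.41484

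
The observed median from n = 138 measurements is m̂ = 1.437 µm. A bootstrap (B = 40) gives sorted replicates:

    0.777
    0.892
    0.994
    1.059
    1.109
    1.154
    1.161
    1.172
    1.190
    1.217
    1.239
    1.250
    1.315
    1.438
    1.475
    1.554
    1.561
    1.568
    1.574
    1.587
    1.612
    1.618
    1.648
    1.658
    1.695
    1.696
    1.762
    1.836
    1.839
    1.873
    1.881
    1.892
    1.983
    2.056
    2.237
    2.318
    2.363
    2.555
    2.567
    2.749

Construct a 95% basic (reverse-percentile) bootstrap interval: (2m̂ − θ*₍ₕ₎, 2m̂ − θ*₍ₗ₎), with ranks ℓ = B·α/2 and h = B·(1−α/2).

Percentile endpoints at ranks 1 and 39: θ*₍1₎ = 0.777, θ*₍39₎ = 2.567.
Basic interval reflects these around m̂:
  lower = 2 × 1.437 − 2.567 = 0.307
  upper = 2 × 1.437 − 0.777 = 2.097

(0.307, 2.097)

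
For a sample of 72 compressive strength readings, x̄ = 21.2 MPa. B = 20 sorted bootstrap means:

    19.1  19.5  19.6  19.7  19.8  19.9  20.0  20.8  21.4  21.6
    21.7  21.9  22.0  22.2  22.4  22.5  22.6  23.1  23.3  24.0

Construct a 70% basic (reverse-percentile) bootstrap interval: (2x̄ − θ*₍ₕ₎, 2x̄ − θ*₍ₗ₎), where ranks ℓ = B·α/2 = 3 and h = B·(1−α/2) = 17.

Percentile endpoints at ranks 3 and 17: θ*₍3₎ = 19.6, θ*₍17₎ = 22.6.
Basic interval reflects these around x̄:
  lower = 2 × 21.2 − 22.6 = 19.8
  upper = 2 × 21.2 − 19.6 = 22.8

(19.8, 22.8)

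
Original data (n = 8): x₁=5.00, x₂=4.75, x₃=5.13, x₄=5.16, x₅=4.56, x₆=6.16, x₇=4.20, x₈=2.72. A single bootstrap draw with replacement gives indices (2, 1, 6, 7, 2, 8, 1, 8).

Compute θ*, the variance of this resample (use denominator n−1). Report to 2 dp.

θ* = 1.39

Resample values: 4.75, 5.00, 6.16, 4.20, 4.75, 2.72, 5.00, 2.72.
Mean = 4.4125; sum of squared deviations = 9.7461
s² = 9.7461 / 7 = 1.3923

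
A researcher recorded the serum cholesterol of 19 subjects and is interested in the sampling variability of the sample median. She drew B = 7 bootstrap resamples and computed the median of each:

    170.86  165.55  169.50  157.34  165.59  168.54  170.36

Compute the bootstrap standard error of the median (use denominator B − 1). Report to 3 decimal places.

SE* = 4.690

Bootstrap SE is the standard deviation of the 7 replicate medians.
Mean of replicates: (170.86 + 165.55 + 169.50 + 157.34 + 165.59 + 168.54 + 170.36) / 7 = 1167.7400 / 7 = 166.8200
Sum of squared deviations: (+4.0400)² + (−1.2700)² + (+2.6800)² + (−9.4800)² + (−1.2300)² + (+1.7200)² + (+3.5400)² = 131.9902
Variance = 131.9902 / 6 = 21.9984
SE* = √21.9984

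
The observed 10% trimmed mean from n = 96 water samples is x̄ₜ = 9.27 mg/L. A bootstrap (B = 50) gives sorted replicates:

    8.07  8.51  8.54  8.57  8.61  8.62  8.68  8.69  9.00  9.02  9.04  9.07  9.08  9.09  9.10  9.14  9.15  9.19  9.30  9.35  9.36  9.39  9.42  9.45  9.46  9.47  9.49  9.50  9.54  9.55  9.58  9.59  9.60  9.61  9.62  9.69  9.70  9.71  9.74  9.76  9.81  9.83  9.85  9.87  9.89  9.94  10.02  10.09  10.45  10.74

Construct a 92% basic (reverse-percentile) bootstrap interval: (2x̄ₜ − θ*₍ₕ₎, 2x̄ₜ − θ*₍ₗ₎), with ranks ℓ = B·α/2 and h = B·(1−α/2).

(8.45, 10.03)

Percentile endpoints at ranks 2 and 48: θ*₍2₎ = 8.51, θ*₍48₎ = 10.09.
Basic interval reflects these around x̄ₜ:
  lower = 2 × 9.27 − 10.09 = 8.45
  upper = 2 × 9.27 − 8.51 = 10.03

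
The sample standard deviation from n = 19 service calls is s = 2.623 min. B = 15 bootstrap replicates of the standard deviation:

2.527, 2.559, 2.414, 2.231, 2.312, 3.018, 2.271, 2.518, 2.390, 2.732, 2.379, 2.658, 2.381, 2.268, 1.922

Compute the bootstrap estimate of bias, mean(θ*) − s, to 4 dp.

mean(θ*) = (2.527 + 2.559 + 2.414 + 2.231 + 2.312 + 3.018 + 2.271 + 2.518 + 2.390 + 2.732 + 2.379 + 2.658 + 2.381 + 2.268 + 1.922) / 15 = 2.43867
bias = 2.43867 − 2.623

bias = −0.1843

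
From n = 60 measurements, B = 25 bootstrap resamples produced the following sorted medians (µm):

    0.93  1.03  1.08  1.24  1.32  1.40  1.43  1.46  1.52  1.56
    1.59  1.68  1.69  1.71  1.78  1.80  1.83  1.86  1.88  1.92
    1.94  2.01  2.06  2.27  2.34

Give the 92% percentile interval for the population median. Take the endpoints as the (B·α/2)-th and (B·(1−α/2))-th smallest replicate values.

α = 0.08; lower rank = 25 × 0.040 = 1; upper rank = 25 × 0.960 = 24.
The 1st smallest replicate is 0.93; the 24th is 2.27.

(0.93, 2.27)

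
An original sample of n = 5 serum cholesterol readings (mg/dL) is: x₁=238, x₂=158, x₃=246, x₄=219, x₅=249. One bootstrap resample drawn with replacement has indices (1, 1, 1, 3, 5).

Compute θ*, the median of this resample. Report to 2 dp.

θ* = 238.00

Resample values: 238, 238, 238, 246, 249.
Sorted: 238, 238, 238, 246, 249
Median = middle value = 238.00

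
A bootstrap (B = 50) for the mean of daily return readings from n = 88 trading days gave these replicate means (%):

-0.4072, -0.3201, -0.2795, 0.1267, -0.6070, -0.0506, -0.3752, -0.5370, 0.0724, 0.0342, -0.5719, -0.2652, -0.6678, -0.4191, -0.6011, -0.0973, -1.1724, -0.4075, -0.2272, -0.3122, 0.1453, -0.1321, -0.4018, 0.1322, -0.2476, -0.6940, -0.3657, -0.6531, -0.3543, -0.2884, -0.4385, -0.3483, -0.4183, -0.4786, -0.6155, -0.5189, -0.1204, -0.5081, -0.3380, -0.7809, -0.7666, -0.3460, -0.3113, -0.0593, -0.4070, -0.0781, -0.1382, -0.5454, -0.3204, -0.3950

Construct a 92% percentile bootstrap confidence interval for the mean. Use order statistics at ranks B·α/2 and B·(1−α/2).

Sorted replicates: -1.1724, -0.7809, -0.7666, -0.6940, -0.6678, -0.6531, -0.6155, -0.6070, -0.6011, -0.5719, -0.5454, -0.5370, -0.5189, -0.5081, -0.4786, -0.4385, -0.4191, -0.4183, -0.4075, -0.4072, -0.4070, -0.4018, -0.3950, -0.3752, -0.3657, -0.3543, -0.3483, -0.3460, -0.3380, -0.3204, -0.3201, -0.3122, -0.3113, -0.2884, -0.2795, -0.2652, -0.2476, -0.2272, -0.1382, -0.1321, -0.1204, -0.0973, -0.0781, -0.0593, -0.0506, 0.0342, 0.0724, 0.1267, 0.1322, 0.1453
α = 0.08; lower rank = 50 × 0.040 = 2; upper rank = 50 × 0.960 = 48.
The 2nd smallest replicate is -0.7809; the 48th is 0.1267.

(-0.7809, 0.1267)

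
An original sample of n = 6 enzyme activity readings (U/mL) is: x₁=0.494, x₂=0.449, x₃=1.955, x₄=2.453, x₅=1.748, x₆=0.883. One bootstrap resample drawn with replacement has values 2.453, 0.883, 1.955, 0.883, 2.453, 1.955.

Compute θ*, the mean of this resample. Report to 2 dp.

θ* = 1.76

Mean = (2.453 + 0.883 + 1.955 + 0.883 + 2.453 + 1.955) / 6 = 10.5820 / 6 = 1.76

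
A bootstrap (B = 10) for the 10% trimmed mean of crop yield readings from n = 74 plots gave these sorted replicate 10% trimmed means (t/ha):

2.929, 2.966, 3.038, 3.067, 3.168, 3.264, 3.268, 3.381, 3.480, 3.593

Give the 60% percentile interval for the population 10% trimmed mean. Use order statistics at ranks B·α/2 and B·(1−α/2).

α = 0.40; lower rank = 10 × 0.200 = 2; upper rank = 10 × 0.800 = 8.
The 2nd smallest replicate is 2.966; the 8th is 3.381.

(2.966, 3.381)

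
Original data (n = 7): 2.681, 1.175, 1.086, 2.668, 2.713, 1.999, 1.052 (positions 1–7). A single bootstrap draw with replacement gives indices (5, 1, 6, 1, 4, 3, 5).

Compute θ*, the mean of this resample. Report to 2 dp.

Resample values: 2.713, 2.681, 1.999, 2.681, 2.668, 1.086, 2.713.
Mean = (2.713 + 2.681 + 1.999 + 2.681 + 2.668 + 1.086 + 2.713) / 7 = 16.5410 / 7 = 2.36

θ* = 2.36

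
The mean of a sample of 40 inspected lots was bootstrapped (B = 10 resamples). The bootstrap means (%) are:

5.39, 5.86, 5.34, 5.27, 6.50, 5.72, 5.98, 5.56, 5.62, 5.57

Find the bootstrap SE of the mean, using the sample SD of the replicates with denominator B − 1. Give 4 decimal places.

Bootstrap SE is the standard deviation of the 10 replicate means.
Mean of replicates: (5.39 + 5.86 + 5.34 + 5.27 + 6.50 + 5.72 + 5.98 + 5.56 + 5.62 + 5.57) / 10 = 56.81000 / 10 = 5.68100
Sum of squared deviations: (−0.29100)² + (+0.17900)² + (−0.34100)² + (−0.41100)² + (+0.81900)² + (+0.03900)² + (+0.29900)² + (−0.12100)² + (−0.06100)² + (−0.11100)² = 1.19429
Variance = 1.19429 / 9 = 0.13270
SE* = √0.13270

SE* = 0.3643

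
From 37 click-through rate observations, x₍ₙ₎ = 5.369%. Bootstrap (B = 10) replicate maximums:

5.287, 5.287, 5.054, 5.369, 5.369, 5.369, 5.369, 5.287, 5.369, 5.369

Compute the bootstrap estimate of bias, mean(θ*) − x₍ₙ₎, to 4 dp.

mean(θ*) = (5.287 + 5.287 + 5.054 + 5.369 + 5.369 + 5.369 + 5.369 + 5.287 + 5.369 + 5.369) / 10 = 5.31290
bias = 5.31290 − 5.369

bias = −0.0561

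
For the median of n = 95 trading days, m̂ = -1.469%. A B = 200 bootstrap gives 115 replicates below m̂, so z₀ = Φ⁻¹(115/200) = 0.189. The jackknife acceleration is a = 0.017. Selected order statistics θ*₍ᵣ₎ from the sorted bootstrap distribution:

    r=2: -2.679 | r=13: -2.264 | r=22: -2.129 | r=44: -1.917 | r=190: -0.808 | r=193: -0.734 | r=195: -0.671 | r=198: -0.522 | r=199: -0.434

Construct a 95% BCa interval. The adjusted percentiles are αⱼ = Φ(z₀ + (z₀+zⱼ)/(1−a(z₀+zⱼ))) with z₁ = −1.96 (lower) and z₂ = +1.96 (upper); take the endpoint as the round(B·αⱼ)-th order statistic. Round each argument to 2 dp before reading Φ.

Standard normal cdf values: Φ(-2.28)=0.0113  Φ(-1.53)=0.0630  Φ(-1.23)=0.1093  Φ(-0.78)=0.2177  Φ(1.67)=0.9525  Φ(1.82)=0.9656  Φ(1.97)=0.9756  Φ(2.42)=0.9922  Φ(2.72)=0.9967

(-2.264, -0.522)

Lower: z₀ + z₁ = 0.189 + (-1.960) = -1.771; 1 − a(z₀+z₁) = 1 − (0.017)(-1.771) = 1.0301; argument = 0.189 + (-1.771)/1.0301 = -1.5302 → -1.53.
α₁ = Φ(-1.53) = 0.0630; rank = round(200 × 0.0630) = 13; θ*₍13₎ = -2.264.
Upper: z₀ + z₂ = 2.149; 1 − a(z₀+z₂) = 0.9635; argument = 2.4195 → 2.42; α₂ = 0.9922; rank = 198; θ*₍198₎ = -0.522.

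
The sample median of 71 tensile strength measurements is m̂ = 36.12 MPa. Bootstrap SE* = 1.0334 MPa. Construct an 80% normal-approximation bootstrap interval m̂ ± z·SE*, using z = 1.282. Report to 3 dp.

(34.795, 37.445)

Margin = 1.282 × 1.0334 = 1.3248
Interval: 36.12 ± 1.3248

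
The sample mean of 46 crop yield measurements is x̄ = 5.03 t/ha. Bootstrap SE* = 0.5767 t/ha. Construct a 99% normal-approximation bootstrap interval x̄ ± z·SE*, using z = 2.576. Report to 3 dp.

Margin = 2.576 × 0.5767 = 1.4856
Interval: 5.03 ± 1.4856

(3.544, 6.516)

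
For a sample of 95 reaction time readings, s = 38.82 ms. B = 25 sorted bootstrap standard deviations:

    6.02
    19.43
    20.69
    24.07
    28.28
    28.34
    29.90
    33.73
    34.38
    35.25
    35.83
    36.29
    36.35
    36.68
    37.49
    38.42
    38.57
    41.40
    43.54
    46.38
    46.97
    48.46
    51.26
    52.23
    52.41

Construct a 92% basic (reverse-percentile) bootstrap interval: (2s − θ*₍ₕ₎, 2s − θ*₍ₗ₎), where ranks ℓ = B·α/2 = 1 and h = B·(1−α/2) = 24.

(25.41, 71.62)

Percentile endpoints at ranks 1 and 24: θ*₍1₎ = 6.02, θ*₍24₎ = 52.23.
Basic interval reflects these around s:
  lower = 2 × 38.82 − 52.23 = 25.41
  upper = 2 × 38.82 − 6.02 = 71.62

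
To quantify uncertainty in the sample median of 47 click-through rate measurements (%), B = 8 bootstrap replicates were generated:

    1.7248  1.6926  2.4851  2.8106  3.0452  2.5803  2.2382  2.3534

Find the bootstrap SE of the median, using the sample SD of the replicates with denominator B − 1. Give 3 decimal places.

Bootstrap SE is the standard deviation of the 8 replicate medians.
Mean of replicates: (1.7248 + 1.6926 + 2.4851 + 2.8106 + 3.0452 + 2.5803 + 2.2382 + 2.3534) / 8 = 18.93020 / 8 = 2.36627
Sum of squared deviations: (−0.64147)² + (−0.67367)² + (+0.11883)² + (+0.44433)² + (+0.67893)² + (+0.21402)² + (−0.12807)² + (−0.01287)² = 1.60019
Variance = 1.60019 / 7 = 0.22860
SE* = √0.22860

SE* = 0.478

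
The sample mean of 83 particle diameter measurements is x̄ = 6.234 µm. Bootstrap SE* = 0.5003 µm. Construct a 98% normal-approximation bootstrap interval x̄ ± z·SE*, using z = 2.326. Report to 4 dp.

Margin = 2.326 × 0.5003 = 1.16370
Interval: 6.234 ± 1.16370

(5.0703, 7.3977)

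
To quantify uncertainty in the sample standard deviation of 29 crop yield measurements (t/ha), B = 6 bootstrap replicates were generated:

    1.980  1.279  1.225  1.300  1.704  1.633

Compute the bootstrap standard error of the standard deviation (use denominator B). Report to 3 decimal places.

SE* = 0.274

Bootstrap SE is the standard deviation of the 6 replicate standard deviations.
Mean of replicates: (1.980 + 1.279 + 1.225 + 1.300 + 1.704 + 1.633) / 6 = 9.1210 / 6 = 1.5202
Sum of squared deviations: (+0.4598)² + (−0.2412)² + (−0.2952)² + (−0.2202)² + (+0.1838)² + (+0.1128)² = 0.4517
Variance = 0.4517 / 6 = 0.0753
SE* = √0.0753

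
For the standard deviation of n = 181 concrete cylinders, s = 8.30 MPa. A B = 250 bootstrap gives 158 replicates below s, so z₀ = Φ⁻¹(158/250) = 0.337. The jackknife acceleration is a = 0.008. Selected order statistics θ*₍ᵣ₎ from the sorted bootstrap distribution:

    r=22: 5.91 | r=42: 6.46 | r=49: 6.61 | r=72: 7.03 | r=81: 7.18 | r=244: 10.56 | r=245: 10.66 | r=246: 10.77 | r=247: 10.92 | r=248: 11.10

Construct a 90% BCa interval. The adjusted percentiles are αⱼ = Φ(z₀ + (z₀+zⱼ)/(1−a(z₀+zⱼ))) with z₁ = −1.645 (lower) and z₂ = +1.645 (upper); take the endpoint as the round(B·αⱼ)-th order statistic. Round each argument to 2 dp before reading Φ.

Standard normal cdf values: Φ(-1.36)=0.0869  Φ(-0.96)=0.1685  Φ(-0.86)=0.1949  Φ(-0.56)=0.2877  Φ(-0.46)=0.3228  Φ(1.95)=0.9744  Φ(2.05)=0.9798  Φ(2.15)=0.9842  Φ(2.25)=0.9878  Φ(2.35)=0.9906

Lower: z₀ + z₁ = 0.337 + (-1.645) = -1.308; 1 − a(z₀+z₁) = 1 − (0.008)(-1.308) = 1.0105; argument = 0.337 + (-1.308)/1.0105 = -0.9575 → -0.96.
α₁ = Φ(-0.96) = 0.1685; rank = round(250 × 0.1685) = 42; θ*₍42₎ = 6.46.
Upper: z₀ + z₂ = 1.982; 1 − a(z₀+z₂) = 0.9841; argument = 2.3509 → 2.35; α₂ = 0.9906; rank = 248; θ*₍248₎ = 11.10.

(6.46, 11.10)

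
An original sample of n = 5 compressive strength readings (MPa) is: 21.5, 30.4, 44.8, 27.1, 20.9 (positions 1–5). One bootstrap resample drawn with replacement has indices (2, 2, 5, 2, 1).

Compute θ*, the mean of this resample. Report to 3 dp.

Resample values: 30.4, 30.4, 20.9, 30.4, 21.5.
Mean = (30.4 + 30.4 + 20.9 + 30.4 + 21.5) / 5 = 133.60 / 5 = 26.720

θ* = 26.720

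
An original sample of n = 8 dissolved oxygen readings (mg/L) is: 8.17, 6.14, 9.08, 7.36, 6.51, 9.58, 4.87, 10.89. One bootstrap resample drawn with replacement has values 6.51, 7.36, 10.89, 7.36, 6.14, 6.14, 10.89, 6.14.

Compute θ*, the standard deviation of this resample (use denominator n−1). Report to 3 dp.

θ* = 2.046

Mean = 7.6787; sum of squared deviations = 29.2967
s² = 29.2967 / 7 = 4.1852
s = √4.1852 = 2.046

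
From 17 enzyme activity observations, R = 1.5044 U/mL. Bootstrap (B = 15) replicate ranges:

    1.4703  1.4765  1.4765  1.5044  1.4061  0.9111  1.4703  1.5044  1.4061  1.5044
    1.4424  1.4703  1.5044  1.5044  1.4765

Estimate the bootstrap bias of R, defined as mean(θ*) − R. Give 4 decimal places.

bias = −0.0692

mean(θ*) = (1.4703 + 1.4765 + 1.4765 + 1.5044 + 1.4061 + 0.9111 + 1.4703 + 1.5044 + 1.4061 + 1.5044 + 1.4424 + 1.4703 + 1.5044 + 1.5044 + 1.4765) / 15 = 1.43521
bias = 1.43521 − 1.5044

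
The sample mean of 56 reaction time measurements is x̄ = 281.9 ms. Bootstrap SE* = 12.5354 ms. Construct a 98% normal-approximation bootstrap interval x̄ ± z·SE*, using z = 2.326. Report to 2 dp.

Margin = 2.326 × 12.5354 = 29.157
Interval: 281.9 ± 29.157

(252.74, 311.06)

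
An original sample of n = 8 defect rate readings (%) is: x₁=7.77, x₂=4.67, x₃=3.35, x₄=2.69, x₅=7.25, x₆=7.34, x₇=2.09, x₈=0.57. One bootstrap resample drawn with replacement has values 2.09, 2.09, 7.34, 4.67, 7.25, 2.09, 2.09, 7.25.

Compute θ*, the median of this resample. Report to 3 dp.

θ* = 3.380

Sorted: 2.09, 2.09, 2.09, 2.09, 4.67, 7.25, 7.25, 7.34
Median = average of the two middle values = 3.380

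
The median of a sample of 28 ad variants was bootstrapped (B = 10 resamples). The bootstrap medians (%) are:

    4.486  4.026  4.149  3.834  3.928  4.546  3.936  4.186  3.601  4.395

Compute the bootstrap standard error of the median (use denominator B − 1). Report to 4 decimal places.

Bootstrap SE is the standard deviation of the 10 replicate medians.
Mean of replicates: (4.486 + 4.026 + 4.149 + 3.834 + 3.928 + 4.546 + 3.936 + 4.186 + 3.601 + 4.395) / 10 = 41.08700 / 10 = 4.10870
Sum of squared deviations: (+0.37730)² + (−0.08270)² + (+0.04030)² + (−0.27470)² + (−0.18070)² + (+0.43730)² + (−0.17270)² + (+0.07730)² + (−0.50770)² + (+0.28630)² = 0.82569
Variance = 0.82569 / 9 = 0.09174
SE* = √0.09174

SE* = 0.3029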